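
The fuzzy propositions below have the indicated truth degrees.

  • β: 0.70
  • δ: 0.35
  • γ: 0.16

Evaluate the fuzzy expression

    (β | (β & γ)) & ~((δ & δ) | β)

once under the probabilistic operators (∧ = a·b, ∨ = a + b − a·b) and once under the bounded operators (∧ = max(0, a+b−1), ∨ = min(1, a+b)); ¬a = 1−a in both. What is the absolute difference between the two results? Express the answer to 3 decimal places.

0.193

Under probabilistic:
  β & γ = a·b on (0.7000, 0.1600) = 0.1120
  β | (β & γ) = a + b − a·b on (0.7000, 0.1120) = 0.7336
  δ & δ = a·b on (0.3500, 0.3500) = 0.1225
  (δ & δ) | β = a + b − a·b on (0.1225, 0.7000) = 0.7367
  ~((δ & δ) | β) = 1 − 0.7367 = 0.2633
  (β | (β & γ)) & ~((δ & δ) | β) = a·b on (0.7336, 0.2633) = 0.1931
  → value = 0.1931
Under bounded:
  β & γ = max(0, a+b−1) on (0.70, 0.16) = 0.00
  β | (β & γ) = min(1, a+b) on (0.70, 0.00) = 0.70
  δ & δ = max(0, a+b−1) on (0.35, 0.35) = 0.00
  (δ & δ) | β = min(1, a+b) on (0.00, 0.70) = 0.70
  ~((δ & δ) | β) = 1 − 0.70 = 0.30
  (β | (β & γ)) & ~((δ & δ) | β) = max(0, a+b−1) on (0.70, 0.30) = 0.00
  → value = 0.0000
|0.1931 − 0.0000| = 0.193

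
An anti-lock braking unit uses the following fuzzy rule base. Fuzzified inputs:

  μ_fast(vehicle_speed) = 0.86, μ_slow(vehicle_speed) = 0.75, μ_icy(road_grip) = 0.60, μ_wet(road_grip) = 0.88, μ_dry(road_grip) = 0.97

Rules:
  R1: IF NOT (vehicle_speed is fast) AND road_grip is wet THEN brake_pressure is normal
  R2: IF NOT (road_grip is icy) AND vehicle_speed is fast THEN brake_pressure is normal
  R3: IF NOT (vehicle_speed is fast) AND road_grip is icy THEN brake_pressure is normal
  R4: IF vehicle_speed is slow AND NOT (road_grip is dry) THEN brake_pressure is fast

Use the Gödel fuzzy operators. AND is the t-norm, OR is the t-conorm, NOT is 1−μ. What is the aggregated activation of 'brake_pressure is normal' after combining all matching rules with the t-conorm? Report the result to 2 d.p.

R1: ¬fast=1−0.86=0.14, wet=0.88; AND[min(a, b)] → w = 0.14
R2: ¬icy=1−0.60=0.40, fast=0.86; AND[min(a, b)] → w = 0.40
R3: ¬fast=1−0.86=0.14, icy=0.60; AND[min(a, b)] → w = 0.14
R4: slow=0.75, ¬dry=1−0.97=0.03; AND[min(a, b)] → w = 0.03
Rules with consequent 'normal': {R1, R2, R3} → strengths 0.14, 0.40, 0.14
Aggregate via t-conorm [max(a, b)]: 0.40

0.40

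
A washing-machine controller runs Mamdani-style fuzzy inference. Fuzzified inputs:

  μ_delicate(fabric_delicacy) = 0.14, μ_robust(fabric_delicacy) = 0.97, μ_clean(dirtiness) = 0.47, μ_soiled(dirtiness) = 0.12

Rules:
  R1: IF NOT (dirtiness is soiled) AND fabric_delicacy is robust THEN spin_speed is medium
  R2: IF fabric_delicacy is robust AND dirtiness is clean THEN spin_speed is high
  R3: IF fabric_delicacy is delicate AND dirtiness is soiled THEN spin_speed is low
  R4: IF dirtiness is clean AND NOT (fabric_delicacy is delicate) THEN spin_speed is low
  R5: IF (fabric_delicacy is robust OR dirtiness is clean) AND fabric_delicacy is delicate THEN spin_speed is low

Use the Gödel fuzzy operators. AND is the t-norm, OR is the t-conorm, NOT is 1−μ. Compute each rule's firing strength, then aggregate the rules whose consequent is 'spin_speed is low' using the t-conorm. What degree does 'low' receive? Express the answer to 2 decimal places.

R1: ¬soiled=1−0.12=0.88, robust=0.97; AND[min(a, b)] → w = 0.88
R2: robust=0.97, clean=0.47; AND[min(a, b)] → w = 0.47
R3: delicate=0.14, soiled=0.12; AND[min(a, b)] → w = 0.12
R4: clean=0.47, ¬delicate=1−0.14=0.86; AND[min(a, b)] → w = 0.47
R5: (robust=0.97 OR clean=0.47) = 0.97; AND[min(a, b)] with delicate=0.14 → w = 0.14
Rules with consequent 'low': {R3, R4, R5} → strengths 0.12, 0.47, 0.14
Aggregate via t-conorm [max(a, b)]: 0.47

0.47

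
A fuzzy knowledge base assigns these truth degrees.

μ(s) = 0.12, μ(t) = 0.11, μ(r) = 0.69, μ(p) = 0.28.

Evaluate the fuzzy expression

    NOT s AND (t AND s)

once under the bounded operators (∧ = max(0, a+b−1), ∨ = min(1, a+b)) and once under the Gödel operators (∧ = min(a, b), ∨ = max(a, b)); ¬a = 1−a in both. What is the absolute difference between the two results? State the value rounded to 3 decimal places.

0.110

Under bounded:
  NOT s = 1 − 0.12 = 0.88
  t AND s = max(0, a+b−1) on (0.11, 0.12) = 0.00
  NOT s AND (t AND s) = max(0, a+b−1) on (0.88, 0.00) = 0.00
  → value = 0.0000
Under Gödel:
  NOT s = 1 − 0.12 = 0.88
  t AND s = min(a, b) on (0.11, 0.12) = 0.11
  NOT s AND (t AND s) = min(a, b) on (0.88, 0.11) = 0.11
  → value = 0.1100
|0.0000 − 0.1100| = 0.110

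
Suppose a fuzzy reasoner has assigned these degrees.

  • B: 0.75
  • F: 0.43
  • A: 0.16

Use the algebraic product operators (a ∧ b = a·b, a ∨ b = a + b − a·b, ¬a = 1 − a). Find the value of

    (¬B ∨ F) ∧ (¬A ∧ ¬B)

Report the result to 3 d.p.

0.120

¬B = 1 − 0.7500 = 0.2500
¬B ∨ F = a + b − a·b on (0.2500, 0.4300) = 0.5725
¬A = 1 − 0.1600 = 0.8400
¬B = 1 − 0.7500 = 0.2500
¬A ∧ ¬B = a·b on (0.8400, 0.2500) = 0.2100
(¬B ∨ F) ∧ (¬A ∧ ¬B) = a·b on (0.5725, 0.2100) = 0.1202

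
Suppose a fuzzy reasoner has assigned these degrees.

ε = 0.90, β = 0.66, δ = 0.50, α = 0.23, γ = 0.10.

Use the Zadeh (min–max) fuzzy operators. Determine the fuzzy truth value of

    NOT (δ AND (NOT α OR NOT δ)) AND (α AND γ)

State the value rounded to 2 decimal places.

0.10

NOT α = 1 − 0.23 = 0.77
NOT δ = 1 − 0.50 = 0.50
NOT α OR NOT δ = max(a, b) on (0.77, 0.50) = 0.77
δ AND (NOT α OR NOT δ) = min(a, b) on (0.50, 0.77) = 0.50
NOT (δ AND (NOT α OR NOT δ)) = 1 − 0.50 = 0.50
α AND γ = min(a, b) on (0.23, 0.10) = 0.10
NOT (δ AND (NOT α OR NOT δ)) AND (α AND γ) = min(a, b) on (0.50, 0.10) = 0.10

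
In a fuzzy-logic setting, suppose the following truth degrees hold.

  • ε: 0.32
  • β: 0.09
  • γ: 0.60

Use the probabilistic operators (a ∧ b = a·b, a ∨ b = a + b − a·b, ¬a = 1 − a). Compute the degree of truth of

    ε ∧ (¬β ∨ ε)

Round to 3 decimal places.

¬β = 1 − 0.0900 = 0.9100
¬β ∨ ε = a + b − a·b on (0.9100, 0.3200) = 0.9388
ε ∧ (¬β ∨ ε) = a·b on (0.3200, 0.9388) = 0.3004

0.300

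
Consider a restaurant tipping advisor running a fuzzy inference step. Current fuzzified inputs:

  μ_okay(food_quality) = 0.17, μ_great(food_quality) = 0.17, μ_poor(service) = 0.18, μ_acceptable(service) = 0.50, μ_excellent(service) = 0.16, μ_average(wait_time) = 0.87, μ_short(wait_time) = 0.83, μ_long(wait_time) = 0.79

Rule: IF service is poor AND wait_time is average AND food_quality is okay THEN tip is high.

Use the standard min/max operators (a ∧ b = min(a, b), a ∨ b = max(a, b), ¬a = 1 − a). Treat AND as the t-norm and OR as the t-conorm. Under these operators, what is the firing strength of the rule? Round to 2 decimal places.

0.17

firing strength: poor=0.18, average=0.87, okay=0.17; AND[min(a, b)] → w = 0.17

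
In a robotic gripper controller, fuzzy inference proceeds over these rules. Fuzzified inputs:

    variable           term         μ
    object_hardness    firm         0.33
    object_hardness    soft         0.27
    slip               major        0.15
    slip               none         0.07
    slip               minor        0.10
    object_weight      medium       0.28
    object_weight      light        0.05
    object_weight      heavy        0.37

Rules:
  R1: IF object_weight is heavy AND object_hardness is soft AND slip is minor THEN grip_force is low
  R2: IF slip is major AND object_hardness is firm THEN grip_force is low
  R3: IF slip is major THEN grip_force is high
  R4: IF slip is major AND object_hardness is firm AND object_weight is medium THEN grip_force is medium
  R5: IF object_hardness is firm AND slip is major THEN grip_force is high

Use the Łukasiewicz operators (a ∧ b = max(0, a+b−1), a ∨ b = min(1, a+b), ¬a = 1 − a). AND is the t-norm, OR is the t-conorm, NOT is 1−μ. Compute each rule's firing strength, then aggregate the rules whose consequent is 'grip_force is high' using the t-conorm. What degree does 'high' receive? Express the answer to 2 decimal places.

R1: heavy=0.37, soft=0.27, minor=0.10; AND[max(0, a+b−1)] → w = 0.00
R2: major=0.15, firm=0.33; AND[max(0, a+b−1)] → w = 0.00
R3: major=0.15 → w = 0.15
R4: major=0.15, firm=0.33, medium=0.28; AND[max(0, a+b−1)] → w = 0.00
R5: firm=0.33, major=0.15; AND[max(0, a+b−1)] → w = 0.00
Rules with consequent 'high': {R3, R5} → strengths 0.15, 0.00
Aggregate via t-conorm [min(1, a+b)]: 0.15

0.15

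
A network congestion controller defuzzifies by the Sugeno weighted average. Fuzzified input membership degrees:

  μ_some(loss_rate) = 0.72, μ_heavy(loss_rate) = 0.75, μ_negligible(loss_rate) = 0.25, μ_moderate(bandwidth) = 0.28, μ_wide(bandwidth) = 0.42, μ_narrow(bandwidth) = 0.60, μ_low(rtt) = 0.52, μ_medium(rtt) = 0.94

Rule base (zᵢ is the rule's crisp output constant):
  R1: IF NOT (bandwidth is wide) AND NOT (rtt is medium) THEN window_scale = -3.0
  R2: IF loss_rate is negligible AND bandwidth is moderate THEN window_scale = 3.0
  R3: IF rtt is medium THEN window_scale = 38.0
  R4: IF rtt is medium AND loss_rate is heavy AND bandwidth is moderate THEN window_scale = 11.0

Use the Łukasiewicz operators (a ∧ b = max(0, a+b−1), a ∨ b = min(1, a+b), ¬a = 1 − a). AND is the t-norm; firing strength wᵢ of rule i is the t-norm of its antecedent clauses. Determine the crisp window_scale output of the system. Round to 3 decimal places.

R1 (z=-3.0): ¬wide=1−0.42=0.58, ¬medium=1−0.94=0.06; AND[max(0, a+b−1)] → w = 0.00
R2 (z=3.0): negligible=0.25, moderate=0.28; AND[max(0, a+b−1)] → w = 0.00
R3 (z=38.0): medium=0.94 → w = 0.94
R4 (z=11.0): medium=0.94, heavy=0.75, moderate=0.28; AND[max(0, a+b−1)] → w = 0.00
Weighted average = (0.00·-3.0 + 0.00·3.0 + 0.94·38.0 + 0.00·11.0) / (0.00 + 0.00 + 0.94 + 0.00)
  = 35.7200 / 0.9400 = 38.000

38.000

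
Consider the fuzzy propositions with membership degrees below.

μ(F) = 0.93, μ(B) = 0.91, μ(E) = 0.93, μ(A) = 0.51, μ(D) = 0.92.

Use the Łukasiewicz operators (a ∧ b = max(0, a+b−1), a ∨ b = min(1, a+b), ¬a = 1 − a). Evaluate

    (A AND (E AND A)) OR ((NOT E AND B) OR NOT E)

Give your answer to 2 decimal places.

E AND A = max(0, a+b−1) on (0.93, 0.51) = 0.44
A AND (E AND A) = max(0, a+b−1) on (0.51, 0.44) = 0.00
NOT E = 1 − 0.93 = 0.07
NOT E AND B = max(0, a+b−1) on (0.07, 0.91) = 0.00
NOT E = 1 − 0.93 = 0.07
(NOT E AND B) OR NOT E = min(1, a+b) on (0.00, 0.07) = 0.07
(A AND (E AND A)) OR ((NOT E AND B) OR NOT E) = min(1, a+b) on (0.00, 0.07) = 0.07

0.07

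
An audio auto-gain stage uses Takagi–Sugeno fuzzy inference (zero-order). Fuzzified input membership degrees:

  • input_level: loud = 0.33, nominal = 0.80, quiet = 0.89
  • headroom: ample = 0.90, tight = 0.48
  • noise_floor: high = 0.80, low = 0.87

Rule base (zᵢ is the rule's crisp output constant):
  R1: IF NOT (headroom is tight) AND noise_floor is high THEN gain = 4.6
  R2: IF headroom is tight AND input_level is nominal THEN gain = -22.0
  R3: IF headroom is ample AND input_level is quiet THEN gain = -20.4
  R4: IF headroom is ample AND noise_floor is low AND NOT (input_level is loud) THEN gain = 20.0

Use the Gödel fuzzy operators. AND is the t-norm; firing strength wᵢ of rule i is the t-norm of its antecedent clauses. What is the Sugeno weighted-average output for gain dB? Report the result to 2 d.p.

R1 (z=4.6): ¬tight=1−0.48=0.52, high=0.80; AND[min(a, b)] → w = 0.52
R2 (z=-22.0): tight=0.48, nominal=0.80; AND[min(a, b)] → w = 0.48
R3 (z=-20.4): ample=0.90, quiet=0.89; AND[min(a, b)] → w = 0.89
R4 (z=20.0): ample=0.90, low=0.87, ¬loud=1−0.33=0.67; AND[min(a, b)] → w = 0.67
Weighted average = (0.52·4.6 + 0.48·-22.0 + 0.89·-20.4 + 0.67·20.0) / (0.52 + 0.48 + 0.89 + 0.67)
  = -12.9240 / 2.5600 = -5.05

-5.05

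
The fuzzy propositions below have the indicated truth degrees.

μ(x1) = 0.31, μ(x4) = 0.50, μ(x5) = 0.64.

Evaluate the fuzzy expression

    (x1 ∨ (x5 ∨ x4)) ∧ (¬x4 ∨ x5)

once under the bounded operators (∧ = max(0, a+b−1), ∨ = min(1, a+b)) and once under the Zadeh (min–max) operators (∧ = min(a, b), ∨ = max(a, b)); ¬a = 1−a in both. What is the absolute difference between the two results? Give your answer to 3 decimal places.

Under bounded:
  x5 ∨ x4 = min(1, a+b) on (0.64, 0.50) = 1.00
  x1 ∨ (x5 ∨ x4) = min(1, a+b) on (0.31, 1.00) = 1.00
  ¬x4 = 1 − 0.50 = 0.50
  ¬x4 ∨ x5 = min(1, a+b) on (0.50, 0.64) = 1.00
  (x1 ∨ (x5 ∨ x4)) ∧ (¬x4 ∨ x5) = max(0, a+b−1) on (1.00, 1.00) = 1.00
  → value = 1.0000
Under Zadeh (min–max):
  x5 ∨ x4 = max(a, b) on (0.64, 0.50) = 0.64
  x1 ∨ (x5 ∨ x4) = max(a, b) on (0.31, 0.64) = 0.64
  ¬x4 = 1 − 0.50 = 0.50
  ¬x4 ∨ x5 = max(a, b) on (0.50, 0.64) = 0.64
  (x1 ∨ (x5 ∨ x4)) ∧ (¬x4 ∨ x5) = min(a, b) on (0.64, 0.64) = 0.64
  → value = 0.6400
|1.0000 − 0.6400| = 0.360

0.360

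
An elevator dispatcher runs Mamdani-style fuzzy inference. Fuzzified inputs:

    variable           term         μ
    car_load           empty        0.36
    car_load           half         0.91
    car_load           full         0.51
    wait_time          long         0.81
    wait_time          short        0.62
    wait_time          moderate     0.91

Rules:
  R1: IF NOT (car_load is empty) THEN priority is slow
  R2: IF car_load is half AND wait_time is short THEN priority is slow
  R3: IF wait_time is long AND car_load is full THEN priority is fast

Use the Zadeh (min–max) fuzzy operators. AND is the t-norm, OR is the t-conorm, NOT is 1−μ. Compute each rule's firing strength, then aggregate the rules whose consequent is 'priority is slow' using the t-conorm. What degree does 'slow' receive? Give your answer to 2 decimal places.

0.64

R1: ¬empty=1−0.36=0.64 → w = 0.64
R2: half=0.91, short=0.62; AND[min(a, b)] → w = 0.62
R3: long=0.81, full=0.51; AND[min(a, b)] → w = 0.51
Rules with consequent 'slow': {R1, R2} → strengths 0.64, 0.62
Aggregate via t-conorm [max(a, b)]: 0.64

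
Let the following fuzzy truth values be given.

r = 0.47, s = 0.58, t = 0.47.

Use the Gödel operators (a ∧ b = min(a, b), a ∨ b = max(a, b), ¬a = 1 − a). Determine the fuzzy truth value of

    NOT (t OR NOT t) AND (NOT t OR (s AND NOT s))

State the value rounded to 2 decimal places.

0.47

NOT t = 1 − 0.47 = 0.53
t OR NOT t = max(a, b) on (0.47, 0.53) = 0.53
NOT (t OR NOT t) = 1 − 0.53 = 0.47
NOT t = 1 − 0.47 = 0.53
NOT s = 1 − 0.58 = 0.42
s AND NOT s = min(a, b) on (0.58, 0.42) = 0.42
NOT t OR (s AND NOT s) = max(a, b) on (0.53, 0.42) = 0.53
NOT (t OR NOT t) AND (NOT t OR (s AND NOT s)) = min(a, b) on (0.47, 0.53) = 0.47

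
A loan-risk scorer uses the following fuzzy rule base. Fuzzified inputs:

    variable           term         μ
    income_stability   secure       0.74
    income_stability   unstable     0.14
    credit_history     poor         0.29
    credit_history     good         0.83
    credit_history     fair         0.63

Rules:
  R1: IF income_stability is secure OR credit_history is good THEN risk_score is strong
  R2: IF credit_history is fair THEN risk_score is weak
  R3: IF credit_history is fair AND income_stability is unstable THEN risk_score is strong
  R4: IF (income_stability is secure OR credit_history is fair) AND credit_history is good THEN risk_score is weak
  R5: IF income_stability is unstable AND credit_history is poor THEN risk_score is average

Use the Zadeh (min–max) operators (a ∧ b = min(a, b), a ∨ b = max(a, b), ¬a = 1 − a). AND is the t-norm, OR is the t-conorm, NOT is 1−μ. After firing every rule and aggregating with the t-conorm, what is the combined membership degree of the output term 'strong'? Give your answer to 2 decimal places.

R1: secure=0.74, good=0.83; OR[max(a, b)] → w = 0.83
R2: fair=0.63 → w = 0.63
R3: fair=0.63, unstable=0.14; AND[min(a, b)] → w = 0.14
R4: (secure=0.74 OR fair=0.63) = 0.74; AND[min(a, b)] with good=0.83 → w = 0.74
R5: unstable=0.14, poor=0.29; AND[min(a, b)] → w = 0.14
Rules with consequent 'strong': {R1, R3} → strengths 0.83, 0.14
Aggregate via t-conorm [max(a, b)]: 0.83

0.83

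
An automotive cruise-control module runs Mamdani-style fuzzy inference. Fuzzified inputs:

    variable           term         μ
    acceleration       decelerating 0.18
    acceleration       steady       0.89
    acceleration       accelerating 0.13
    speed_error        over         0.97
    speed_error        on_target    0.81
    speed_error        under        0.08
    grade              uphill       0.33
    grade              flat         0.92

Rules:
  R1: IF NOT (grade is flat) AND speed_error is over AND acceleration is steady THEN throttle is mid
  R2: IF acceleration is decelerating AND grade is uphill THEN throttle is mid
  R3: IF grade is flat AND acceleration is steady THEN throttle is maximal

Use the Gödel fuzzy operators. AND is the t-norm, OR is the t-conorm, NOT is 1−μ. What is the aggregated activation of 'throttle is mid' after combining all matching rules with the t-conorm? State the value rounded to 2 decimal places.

R1: ¬flat=1−0.92=0.08, over=0.97, steady=0.89; AND[min(a, b)] → w = 0.08
R2: decelerating=0.18, uphill=0.33; AND[min(a, b)] → w = 0.18
R3: flat=0.92, steady=0.89; AND[min(a, b)] → w = 0.89
Rules with consequent 'mid': {R1, R2} → strengths 0.08, 0.18
Aggregate via t-conorm [max(a, b)]: 0.18

0.18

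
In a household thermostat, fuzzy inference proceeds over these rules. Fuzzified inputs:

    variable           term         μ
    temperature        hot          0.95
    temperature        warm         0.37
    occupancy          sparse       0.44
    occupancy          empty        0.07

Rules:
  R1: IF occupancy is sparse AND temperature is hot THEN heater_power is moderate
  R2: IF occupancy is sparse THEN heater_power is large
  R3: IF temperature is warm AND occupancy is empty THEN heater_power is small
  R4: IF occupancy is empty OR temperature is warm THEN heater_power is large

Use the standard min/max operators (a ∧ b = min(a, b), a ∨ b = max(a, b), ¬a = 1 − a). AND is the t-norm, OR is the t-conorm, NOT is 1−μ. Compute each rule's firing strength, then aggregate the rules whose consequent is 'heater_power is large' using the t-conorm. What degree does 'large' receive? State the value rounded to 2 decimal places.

0.44

R1: sparse=0.44, hot=0.95; AND[min(a, b)] → w = 0.44
R2: sparse=0.44 → w = 0.44
R3: warm=0.37, empty=0.07; AND[min(a, b)] → w = 0.07
R4: empty=0.07, warm=0.37; OR[max(a, b)] → w = 0.37
Rules with consequent 'large': {R2, R4} → strengths 0.44, 0.37
Aggregate via t-conorm [max(a, b)]: 0.44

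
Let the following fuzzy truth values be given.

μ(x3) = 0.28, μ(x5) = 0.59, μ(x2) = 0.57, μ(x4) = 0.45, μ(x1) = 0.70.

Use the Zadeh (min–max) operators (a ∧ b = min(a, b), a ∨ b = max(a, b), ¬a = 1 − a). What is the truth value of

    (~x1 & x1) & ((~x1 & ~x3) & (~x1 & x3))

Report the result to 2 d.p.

0.28

~x1 = 1 − 0.70 = 0.30
~x1 & x1 = min(a, b) on (0.30, 0.70) = 0.30
~x1 = 1 − 0.70 = 0.30
~x3 = 1 − 0.28 = 0.72
~x1 & ~x3 = min(a, b) on (0.30, 0.72) = 0.30
~x1 = 1 − 0.70 = 0.30
~x1 & x3 = min(a, b) on (0.30, 0.28) = 0.28
(~x1 & ~x3) & (~x1 & x3) = min(a, b) on (0.30, 0.28) = 0.28
(~x1 & x1) & ((~x1 & ~x3) & (~x1 & x3)) = min(a, b) on (0.30, 0.28) = 0.28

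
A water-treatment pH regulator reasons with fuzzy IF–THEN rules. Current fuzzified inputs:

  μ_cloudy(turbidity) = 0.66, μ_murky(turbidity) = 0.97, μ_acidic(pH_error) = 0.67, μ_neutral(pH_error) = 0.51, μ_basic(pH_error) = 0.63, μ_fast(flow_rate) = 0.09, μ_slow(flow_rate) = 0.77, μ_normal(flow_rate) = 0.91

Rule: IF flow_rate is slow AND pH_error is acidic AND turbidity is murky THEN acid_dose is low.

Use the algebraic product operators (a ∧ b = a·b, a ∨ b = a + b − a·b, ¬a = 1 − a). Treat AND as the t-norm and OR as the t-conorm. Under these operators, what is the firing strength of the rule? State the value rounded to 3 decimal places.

0.500

firing strength: slow=0.77, acidic=0.67, murky=0.97; AND[a·b] → w = 0.5004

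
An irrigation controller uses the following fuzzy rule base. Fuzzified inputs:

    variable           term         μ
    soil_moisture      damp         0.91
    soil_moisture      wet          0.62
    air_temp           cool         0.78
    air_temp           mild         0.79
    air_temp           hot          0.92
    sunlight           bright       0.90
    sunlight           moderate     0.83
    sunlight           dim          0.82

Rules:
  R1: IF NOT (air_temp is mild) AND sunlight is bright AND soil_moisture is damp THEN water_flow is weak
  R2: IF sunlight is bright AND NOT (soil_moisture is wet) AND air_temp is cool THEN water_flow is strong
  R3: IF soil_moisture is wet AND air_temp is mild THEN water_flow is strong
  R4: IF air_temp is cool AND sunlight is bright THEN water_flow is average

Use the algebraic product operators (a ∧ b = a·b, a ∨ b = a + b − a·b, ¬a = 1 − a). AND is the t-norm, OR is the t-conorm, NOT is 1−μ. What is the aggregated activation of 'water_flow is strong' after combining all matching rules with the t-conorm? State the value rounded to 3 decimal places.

R1: ¬mild=1−0.79=0.21, bright=0.90, damp=0.91; AND[a·b] → w = 0.1720
R2: bright=0.90, ¬wet=1−0.62=0.38, cool=0.78; AND[a·b] → w = 0.2668
R3: wet=0.62, mild=0.79; AND[a·b] → w = 0.4898
R4: cool=0.78, bright=0.90; AND[a·b] → w = 0.7020
Rules with consequent 'strong': {R2, R3} → strengths 0.2668, 0.4898
Aggregate via t-conorm [a + b − a·b]: 0.6259

0.626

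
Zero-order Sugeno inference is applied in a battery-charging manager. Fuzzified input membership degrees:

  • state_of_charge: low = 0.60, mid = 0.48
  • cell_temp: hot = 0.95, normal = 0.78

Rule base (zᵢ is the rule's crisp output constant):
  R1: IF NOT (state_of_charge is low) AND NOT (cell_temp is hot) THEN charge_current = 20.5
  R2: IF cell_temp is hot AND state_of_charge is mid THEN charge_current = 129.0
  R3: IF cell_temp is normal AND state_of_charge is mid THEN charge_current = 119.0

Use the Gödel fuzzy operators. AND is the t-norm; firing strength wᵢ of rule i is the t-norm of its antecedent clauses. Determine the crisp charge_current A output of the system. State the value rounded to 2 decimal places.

118.88

R1 (z=20.5): ¬low=1−0.60=0.40, ¬hot=1−0.95=0.05; AND[min(a, b)] → w = 0.05
R2 (z=129.0): hot=0.95, mid=0.48; AND[min(a, b)] → w = 0.48
R3 (z=119.0): normal=0.78, mid=0.48; AND[min(a, b)] → w = 0.48
Weighted average = (0.05·20.5 + 0.48·129.0 + 0.48·119.0) / (0.05 + 0.48 + 0.48)
  = 120.0650 / 1.0100 = 118.88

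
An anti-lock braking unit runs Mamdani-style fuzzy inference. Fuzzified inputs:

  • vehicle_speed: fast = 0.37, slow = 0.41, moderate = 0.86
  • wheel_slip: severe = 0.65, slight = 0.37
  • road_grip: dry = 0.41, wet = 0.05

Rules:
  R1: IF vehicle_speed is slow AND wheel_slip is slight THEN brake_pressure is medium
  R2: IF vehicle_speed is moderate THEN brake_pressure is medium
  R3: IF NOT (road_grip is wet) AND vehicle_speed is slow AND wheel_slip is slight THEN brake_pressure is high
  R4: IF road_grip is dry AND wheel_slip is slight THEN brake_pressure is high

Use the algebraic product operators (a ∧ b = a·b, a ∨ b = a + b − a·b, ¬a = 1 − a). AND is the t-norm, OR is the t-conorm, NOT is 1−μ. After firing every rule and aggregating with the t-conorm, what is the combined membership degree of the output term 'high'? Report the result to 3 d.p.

0.274

R1: slow=0.41, slight=0.37; AND[a·b] → w = 0.1517
R2: moderate=0.86 → w = 0.8600
R3: ¬wet=1−0.05=0.95, slow=0.41, slight=0.37; AND[a·b] → w = 0.1441
R4: dry=0.41, slight=0.37; AND[a·b] → w = 0.1517
Rules with consequent 'high': {R3, R4} → strengths 0.1441, 0.1517
Aggregate via t-conorm [a + b − a·b]: 0.2740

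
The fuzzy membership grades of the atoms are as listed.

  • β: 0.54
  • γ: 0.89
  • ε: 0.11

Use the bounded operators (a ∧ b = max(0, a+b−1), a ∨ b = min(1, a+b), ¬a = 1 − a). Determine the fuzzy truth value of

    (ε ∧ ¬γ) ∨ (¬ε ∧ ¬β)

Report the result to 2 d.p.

¬γ = 1 − 0.89 = 0.11
ε ∧ ¬γ = max(0, a+b−1) on (0.11, 0.11) = 0.00
¬ε = 1 − 0.11 = 0.89
¬β = 1 − 0.54 = 0.46
¬ε ∧ ¬β = max(0, a+b−1) on (0.89, 0.46) = 0.35
(ε ∧ ¬γ) ∨ (¬ε ∧ ¬β) = min(1, a+b) on (0.00, 0.35) = 0.35

0.35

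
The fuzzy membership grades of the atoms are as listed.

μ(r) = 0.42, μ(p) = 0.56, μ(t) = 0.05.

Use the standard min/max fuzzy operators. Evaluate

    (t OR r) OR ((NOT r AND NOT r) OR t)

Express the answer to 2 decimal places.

0.58

t OR r = max(a, b) on (0.05, 0.42) = 0.42
NOT r = 1 − 0.42 = 0.58
NOT r = 1 − 0.42 = 0.58
NOT r AND NOT r = min(a, b) on (0.58, 0.58) = 0.58
(NOT r AND NOT r) OR t = max(a, b) on (0.58, 0.05) = 0.58
(t OR r) OR ((NOT r AND NOT r) OR t) = max(a, b) on (0.42, 0.58) = 0.58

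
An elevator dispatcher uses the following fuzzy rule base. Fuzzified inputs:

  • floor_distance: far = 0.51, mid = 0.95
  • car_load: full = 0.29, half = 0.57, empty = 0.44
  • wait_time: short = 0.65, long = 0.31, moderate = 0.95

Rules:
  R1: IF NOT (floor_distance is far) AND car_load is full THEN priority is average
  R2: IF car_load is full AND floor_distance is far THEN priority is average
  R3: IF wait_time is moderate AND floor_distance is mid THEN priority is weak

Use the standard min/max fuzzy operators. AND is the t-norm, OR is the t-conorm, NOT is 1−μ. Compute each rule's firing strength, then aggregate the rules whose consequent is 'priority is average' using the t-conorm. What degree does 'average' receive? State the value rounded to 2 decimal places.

0.29

R1: ¬far=1−0.51=0.49, full=0.29; AND[min(a, b)] → w = 0.29
R2: full=0.29, far=0.51; AND[min(a, b)] → w = 0.29
R3: moderate=0.95, mid=0.95; AND[min(a, b)] → w = 0.95
Rules with consequent 'average': {R1, R2} → strengths 0.29, 0.29
Aggregate via t-conorm [max(a, b)]: 0.29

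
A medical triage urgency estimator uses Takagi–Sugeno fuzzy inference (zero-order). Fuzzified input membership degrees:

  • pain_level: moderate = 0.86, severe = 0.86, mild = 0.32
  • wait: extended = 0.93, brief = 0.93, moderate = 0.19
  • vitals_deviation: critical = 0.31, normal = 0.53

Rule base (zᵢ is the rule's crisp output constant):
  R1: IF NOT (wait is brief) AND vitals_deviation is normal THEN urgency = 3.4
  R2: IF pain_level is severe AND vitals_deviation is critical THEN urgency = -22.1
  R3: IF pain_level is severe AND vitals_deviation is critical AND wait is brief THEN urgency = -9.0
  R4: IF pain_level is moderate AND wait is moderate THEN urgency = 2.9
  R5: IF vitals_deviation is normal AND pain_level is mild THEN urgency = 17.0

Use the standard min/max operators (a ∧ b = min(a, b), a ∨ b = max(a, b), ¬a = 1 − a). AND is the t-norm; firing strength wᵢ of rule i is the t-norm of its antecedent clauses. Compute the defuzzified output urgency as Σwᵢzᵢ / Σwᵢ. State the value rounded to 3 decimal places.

R1 (z=3.4): ¬brief=1−0.93=0.07, normal=0.53; AND[min(a, b)] → w = 0.07
R2 (z=-22.1): severe=0.86, critical=0.31; AND[min(a, b)] → w = 0.31
R3 (z=-9.0): severe=0.86, critical=0.31, brief=0.93; AND[min(a, b)] → w = 0.31
R4 (z=2.9): moderate=0.86, moderate=0.19; AND[min(a, b)] → w = 0.19
R5 (z=17.0): normal=0.53, mild=0.32; AND[min(a, b)] → w = 0.32
Weighted average = (0.07·3.4 + 0.31·-22.1 + 0.31·-9.0 + 0.19·2.9 + 0.32·17.0) / (0.07 + 0.31 + 0.31 + 0.19 + 0.32)
  = -3.4120 / 1.2000 = -2.843

-2.843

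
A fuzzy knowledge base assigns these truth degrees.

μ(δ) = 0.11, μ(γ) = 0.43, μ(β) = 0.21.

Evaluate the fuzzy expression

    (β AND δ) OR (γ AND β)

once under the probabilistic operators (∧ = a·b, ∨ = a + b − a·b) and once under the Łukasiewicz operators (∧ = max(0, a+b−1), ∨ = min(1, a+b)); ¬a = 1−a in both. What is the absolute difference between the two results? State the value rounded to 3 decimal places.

0.111

Under probabilistic:
  β AND δ = a·b on (0.2100, 0.1100) = 0.0231
  γ AND β = a·b on (0.4300, 0.2100) = 0.0903
  (β AND δ) OR (γ AND β) = a + b − a·b on (0.0231, 0.0903) = 0.1113
  → value = 0.1113
Under Łukasiewicz:
  β AND δ = max(0, a+b−1) on (0.21, 0.11) = 0.00
  γ AND β = max(0, a+b−1) on (0.43, 0.21) = 0.00
  (β AND δ) OR (γ AND β) = min(1, a+b) on (0.00, 0.00) = 0.00
  → value = 0.0000
|0.1113 − 0.0000| = 0.111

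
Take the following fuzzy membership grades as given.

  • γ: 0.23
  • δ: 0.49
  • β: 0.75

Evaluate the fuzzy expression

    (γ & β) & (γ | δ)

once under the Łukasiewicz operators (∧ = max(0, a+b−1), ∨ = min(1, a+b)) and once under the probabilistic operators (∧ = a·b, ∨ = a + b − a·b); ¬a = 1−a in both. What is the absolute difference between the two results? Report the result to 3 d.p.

0.105

Under Łukasiewicz:
  γ & β = max(0, a+b−1) on (0.23, 0.75) = 0.00
  γ | δ = min(1, a+b) on (0.23, 0.49) = 0.72
  (γ & β) & (γ | δ) = max(0, a+b−1) on (0.00, 0.72) = 0.00
  → value = 0.0000
Under probabilistic:
  γ & β = a·b on (0.2300, 0.7500) = 0.1725
  γ | δ = a + b − a·b on (0.2300, 0.4900) = 0.6073
  (γ & β) & (γ | δ) = a·b on (0.1725, 0.6073) = 0.1048
  → value = 0.1048
|0.0000 − 0.1048| = 0.105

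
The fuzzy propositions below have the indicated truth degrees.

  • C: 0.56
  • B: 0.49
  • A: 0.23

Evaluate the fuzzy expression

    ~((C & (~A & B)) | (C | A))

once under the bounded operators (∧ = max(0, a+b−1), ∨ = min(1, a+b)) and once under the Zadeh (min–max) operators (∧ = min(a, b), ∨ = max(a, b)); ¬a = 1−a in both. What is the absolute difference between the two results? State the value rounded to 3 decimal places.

Under bounded:
  ~A = 1 − 0.23 = 0.77
  ~A & B = max(0, a+b−1) on (0.77, 0.49) = 0.26
  C & (~A & B) = max(0, a+b−1) on (0.56, 0.26) = 0.00
  C | A = min(1, a+b) on (0.56, 0.23) = 0.79
  (C & (~A & B)) | (C | A) = min(1, a+b) on (0.00, 0.79) = 0.79
  ~((C & (~A & B)) | (C | A)) = 1 − 0.79 = 0.21
  → value = 0.2100
Under Zadeh (min–max):
  ~A = 1 − 0.23 = 0.77
  ~A & B = min(a, b) on (0.77, 0.49) = 0.49
  C & (~A & B) = min(a, b) on (0.56, 0.49) = 0.49
  C | A = max(a, b) on (0.56, 0.23) = 0.56
  (C & (~A & B)) | (C | A) = max(a, b) on (0.49, 0.56) = 0.56
  ~((C & (~A & B)) | (C | A)) = 1 − 0.56 = 0.44
  → value = 0.4400
|0.2100 − 0.4400| = 0.230

0.230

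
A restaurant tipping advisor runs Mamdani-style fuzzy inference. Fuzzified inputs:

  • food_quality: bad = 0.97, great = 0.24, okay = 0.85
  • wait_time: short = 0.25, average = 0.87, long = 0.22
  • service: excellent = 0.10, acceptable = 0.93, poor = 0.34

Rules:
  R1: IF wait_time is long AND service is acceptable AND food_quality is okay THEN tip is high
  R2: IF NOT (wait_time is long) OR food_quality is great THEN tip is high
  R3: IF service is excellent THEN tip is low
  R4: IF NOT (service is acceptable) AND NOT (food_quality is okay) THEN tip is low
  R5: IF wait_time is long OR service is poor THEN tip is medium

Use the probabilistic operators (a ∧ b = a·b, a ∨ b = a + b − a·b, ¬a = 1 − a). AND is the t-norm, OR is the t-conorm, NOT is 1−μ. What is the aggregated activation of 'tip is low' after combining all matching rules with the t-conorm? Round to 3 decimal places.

R1: long=0.22, acceptable=0.93, okay=0.85; AND[a·b] → w = 0.1739
R2: ¬long=1−0.22=0.78, great=0.24; OR[a + b − a·b] → w = 0.8328
R3: excellent=0.10 → w = 0.1000
R4: ¬acceptable=1−0.93=0.07, ¬okay=1−0.85=0.15; AND[a·b] → w = 0.0105
R5: long=0.22, poor=0.34; OR[a + b − a·b] → w = 0.4852
Rules with consequent 'low': {R3, R4} → strengths 0.1000, 0.0105
Aggregate via t-conorm [a + b − a·b]: 0.1095

0.109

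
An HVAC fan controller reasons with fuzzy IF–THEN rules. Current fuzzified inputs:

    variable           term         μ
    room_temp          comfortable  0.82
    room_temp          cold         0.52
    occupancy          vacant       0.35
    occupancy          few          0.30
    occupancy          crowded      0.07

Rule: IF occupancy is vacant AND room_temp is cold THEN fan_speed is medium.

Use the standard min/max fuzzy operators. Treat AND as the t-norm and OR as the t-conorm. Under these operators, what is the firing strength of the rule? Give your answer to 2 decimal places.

0.35

firing strength: vacant=0.35, cold=0.52; AND[min(a, b)] → w = 0.35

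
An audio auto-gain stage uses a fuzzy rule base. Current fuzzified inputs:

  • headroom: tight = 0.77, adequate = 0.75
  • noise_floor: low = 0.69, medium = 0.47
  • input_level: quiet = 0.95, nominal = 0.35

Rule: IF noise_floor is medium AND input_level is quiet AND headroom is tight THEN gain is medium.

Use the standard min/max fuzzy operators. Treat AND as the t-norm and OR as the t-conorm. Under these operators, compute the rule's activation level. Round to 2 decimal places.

firing strength: medium=0.47, quiet=0.95, tight=0.77; AND[min(a, b)] → w = 0.47

0.47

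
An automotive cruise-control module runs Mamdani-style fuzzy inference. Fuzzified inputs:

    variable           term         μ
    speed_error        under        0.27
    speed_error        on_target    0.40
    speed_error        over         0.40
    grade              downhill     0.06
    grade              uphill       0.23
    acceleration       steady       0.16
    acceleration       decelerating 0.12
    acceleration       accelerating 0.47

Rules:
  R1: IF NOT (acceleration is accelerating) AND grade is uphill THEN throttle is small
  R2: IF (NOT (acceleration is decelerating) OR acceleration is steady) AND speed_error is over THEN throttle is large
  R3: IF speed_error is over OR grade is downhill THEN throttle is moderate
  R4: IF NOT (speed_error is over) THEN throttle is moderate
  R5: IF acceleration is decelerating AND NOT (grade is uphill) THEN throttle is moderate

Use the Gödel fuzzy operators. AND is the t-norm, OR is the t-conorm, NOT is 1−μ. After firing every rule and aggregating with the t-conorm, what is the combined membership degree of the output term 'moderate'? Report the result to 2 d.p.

0.60

R1: ¬accelerating=1−0.47=0.53, uphill=0.23; AND[min(a, b)] → w = 0.23
R2: (¬decelerating=1−0.12=0.88 OR steady=0.16) = 0.88; AND[min(a, b)] with over=0.40 → w = 0.40
R3: over=0.40, downhill=0.06; OR[max(a, b)] → w = 0.40
R4: ¬over=1−0.40=0.60 → w = 0.60
R5: decelerating=0.12, ¬uphill=1−0.23=0.77; AND[min(a, b)] → w = 0.12
Rules with consequent 'moderate': {R3, R4, R5} → strengths 0.40, 0.60, 0.12
Aggregate via t-conorm [max(a, b)]: 0.60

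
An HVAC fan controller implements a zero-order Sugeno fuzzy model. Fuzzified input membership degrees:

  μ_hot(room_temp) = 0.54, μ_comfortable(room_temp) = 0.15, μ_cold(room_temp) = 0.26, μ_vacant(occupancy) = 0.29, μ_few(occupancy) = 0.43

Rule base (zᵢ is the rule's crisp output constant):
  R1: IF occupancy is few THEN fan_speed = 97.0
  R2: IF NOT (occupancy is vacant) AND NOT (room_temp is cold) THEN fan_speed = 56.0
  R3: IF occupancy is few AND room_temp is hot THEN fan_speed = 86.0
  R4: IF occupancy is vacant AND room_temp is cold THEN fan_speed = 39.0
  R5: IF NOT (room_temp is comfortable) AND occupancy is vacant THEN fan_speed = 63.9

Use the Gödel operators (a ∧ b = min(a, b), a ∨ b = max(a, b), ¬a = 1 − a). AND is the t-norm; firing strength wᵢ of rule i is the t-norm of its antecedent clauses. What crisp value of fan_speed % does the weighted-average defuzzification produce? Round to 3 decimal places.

69.397

R1 (z=97.0): few=0.43 → w = 0.43
R2 (z=56.0): ¬vacant=1−0.29=0.71, ¬cold=1−0.26=0.74; AND[min(a, b)] → w = 0.71
R3 (z=86.0): few=0.43, hot=0.54; AND[min(a, b)] → w = 0.43
R4 (z=39.0): vacant=0.29, cold=0.26; AND[min(a, b)] → w = 0.26
R5 (z=63.9): ¬comfortable=1−0.15=0.85, vacant=0.29; AND[min(a, b)] → w = 0.29
Weighted average = (0.43·97.0 + 0.71·56.0 + 0.43·86.0 + 0.26·39.0 + 0.29·63.9) / (0.43 + 0.71 + 0.43 + 0.26 + 0.29)
  = 147.1210 / 2.1200 = 69.397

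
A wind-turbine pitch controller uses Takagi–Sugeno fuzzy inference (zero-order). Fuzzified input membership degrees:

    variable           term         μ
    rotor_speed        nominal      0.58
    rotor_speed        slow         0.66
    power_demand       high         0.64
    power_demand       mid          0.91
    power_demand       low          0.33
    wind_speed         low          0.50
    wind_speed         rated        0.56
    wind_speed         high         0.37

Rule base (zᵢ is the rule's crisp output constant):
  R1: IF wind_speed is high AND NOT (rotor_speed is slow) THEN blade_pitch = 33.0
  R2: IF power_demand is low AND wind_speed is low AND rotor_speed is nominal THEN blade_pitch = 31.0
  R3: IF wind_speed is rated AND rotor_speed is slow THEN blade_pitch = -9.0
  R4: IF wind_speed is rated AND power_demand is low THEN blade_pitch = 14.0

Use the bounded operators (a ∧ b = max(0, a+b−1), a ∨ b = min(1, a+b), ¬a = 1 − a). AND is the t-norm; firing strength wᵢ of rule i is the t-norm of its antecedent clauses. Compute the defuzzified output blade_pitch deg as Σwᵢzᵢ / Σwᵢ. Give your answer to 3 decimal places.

-9.000

R1 (z=33.0): high=0.37, ¬slow=1−0.66=0.34; AND[max(0, a+b−1)] → w = 0.00
R2 (z=31.0): low=0.33, low=0.50, nominal=0.58; AND[max(0, a+b−1)] → w = 0.00
R3 (z=-9.0): rated=0.56, slow=0.66; AND[max(0, a+b−1)] → w = 0.22
R4 (z=14.0): rated=0.56, low=0.33; AND[max(0, a+b−1)] → w = 0.00
Weighted average = (0.00·33.0 + 0.00·31.0 + 0.22·-9.0 + 0.00·14.0) / (0.00 + 0.00 + 0.22 + 0.00)
  = -1.9800 / 0.2200 = -9.000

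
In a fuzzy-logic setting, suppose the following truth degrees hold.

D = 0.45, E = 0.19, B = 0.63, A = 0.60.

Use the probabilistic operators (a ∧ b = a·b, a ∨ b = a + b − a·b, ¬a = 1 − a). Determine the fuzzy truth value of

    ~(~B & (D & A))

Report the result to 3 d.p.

0.900

~B = 1 − 0.6300 = 0.3700
D & A = a·b on (0.4500, 0.6000) = 0.2700
~B & (D & A) = a·b on (0.3700, 0.2700) = 0.0999
~(~B & (D & A)) = 1 − 0.0999 = 0.9001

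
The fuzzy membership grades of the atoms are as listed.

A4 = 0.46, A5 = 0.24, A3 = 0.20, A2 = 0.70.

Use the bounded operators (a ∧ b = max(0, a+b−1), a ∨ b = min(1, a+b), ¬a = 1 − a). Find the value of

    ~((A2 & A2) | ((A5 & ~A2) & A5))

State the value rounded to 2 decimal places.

A2 & A2 = max(0, a+b−1) on (0.70, 0.70) = 0.40
~A2 = 1 − 0.70 = 0.30
A5 & ~A2 = max(0, a+b−1) on (0.24, 0.30) = 0.00
(A5 & ~A2) & A5 = max(0, a+b−1) on (0.00, 0.24) = 0.00
(A2 & A2) | ((A5 & ~A2) & A5) = min(1, a+b) on (0.40, 0.00) = 0.40
~((A2 & A2) | ((A5 & ~A2) & A5)) = 1 − 0.40 = 0.60

0.60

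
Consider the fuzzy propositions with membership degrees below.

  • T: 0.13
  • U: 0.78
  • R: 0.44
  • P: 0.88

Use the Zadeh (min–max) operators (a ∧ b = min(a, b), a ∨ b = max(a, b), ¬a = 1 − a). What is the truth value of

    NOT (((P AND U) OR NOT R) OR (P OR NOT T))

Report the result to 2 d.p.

P AND U = min(a, b) on (0.88, 0.78) = 0.78
NOT R = 1 − 0.44 = 0.56
(P AND U) OR NOT R = max(a, b) on (0.78, 0.56) = 0.78
NOT T = 1 − 0.13 = 0.87
P OR NOT T = max(a, b) on (0.88, 0.87) = 0.88
((P AND U) OR NOT R) OR (P OR NOT T) = max(a, b) on (0.78, 0.88) = 0.88
NOT (((P AND U) OR NOT R) OR (P OR NOT T)) = 1 − 0.88 = 0.12

0.12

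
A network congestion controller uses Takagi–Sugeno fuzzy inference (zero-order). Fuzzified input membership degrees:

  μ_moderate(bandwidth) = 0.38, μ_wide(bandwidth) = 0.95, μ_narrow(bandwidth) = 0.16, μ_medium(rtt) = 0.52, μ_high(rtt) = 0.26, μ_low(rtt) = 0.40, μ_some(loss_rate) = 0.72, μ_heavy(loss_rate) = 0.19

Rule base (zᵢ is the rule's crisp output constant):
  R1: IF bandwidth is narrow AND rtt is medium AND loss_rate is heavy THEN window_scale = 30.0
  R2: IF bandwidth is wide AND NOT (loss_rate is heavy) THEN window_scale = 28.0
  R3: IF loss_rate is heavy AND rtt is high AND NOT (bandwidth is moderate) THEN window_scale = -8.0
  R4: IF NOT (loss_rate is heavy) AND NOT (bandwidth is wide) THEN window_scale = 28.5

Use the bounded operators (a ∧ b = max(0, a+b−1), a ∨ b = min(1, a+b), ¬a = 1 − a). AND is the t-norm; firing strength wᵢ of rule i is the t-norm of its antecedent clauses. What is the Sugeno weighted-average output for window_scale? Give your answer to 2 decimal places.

R1 (z=30.0): narrow=0.16, medium=0.52, heavy=0.19; AND[max(0, a+b−1)] → w = 0.00
R2 (z=28.0): wide=0.95, ¬heavy=1−0.19=0.81; AND[max(0, a+b−1)] → w = 0.76
R3 (z=-8.0): heavy=0.19, high=0.26, ¬moderate=1−0.38=0.62; AND[max(0, a+b−1)] → w = 0.00
R4 (z=28.5): ¬heavy=1−0.19=0.81, ¬wide=1−0.95=0.05; AND[max(0, a+b−1)] → w = 0.00
Weighted average = (0.00·30.0 + 0.76·28.0 + 0.00·-8.0 + 0.00·28.5) / (0.00 + 0.76 + 0.00 + 0.00)
  = 21.2800 / 0.7600 = 28.00

28.00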